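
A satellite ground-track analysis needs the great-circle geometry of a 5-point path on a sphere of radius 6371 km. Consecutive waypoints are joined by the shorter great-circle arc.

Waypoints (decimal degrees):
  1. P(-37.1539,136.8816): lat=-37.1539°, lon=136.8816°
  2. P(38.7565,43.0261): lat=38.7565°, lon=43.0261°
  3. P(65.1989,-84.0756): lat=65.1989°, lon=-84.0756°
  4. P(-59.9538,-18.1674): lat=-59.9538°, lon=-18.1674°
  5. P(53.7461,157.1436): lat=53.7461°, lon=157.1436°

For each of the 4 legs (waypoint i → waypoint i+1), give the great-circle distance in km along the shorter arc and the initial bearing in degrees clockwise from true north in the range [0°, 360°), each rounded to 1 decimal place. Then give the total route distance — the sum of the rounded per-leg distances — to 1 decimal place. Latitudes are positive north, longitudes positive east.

Leg 1: dist=12768.2 km, bearing=301.0°
Leg 2: dist=7586.3 km, bearing=338.9°
Leg 3: dist=14948.1 km, bearing=140.2°
Leg 4: dist=19268.7 km, bearing=155.6°
Total: 54571.3 km

Leg 1: φ1=-0.6484579, φ2=0.6764285, Δφ=1.3248864, Δλ=-1.6380875 rad; a=sin²(Δφ/2)+cosφ1·cosφ2·sin²(Δλ/2)=0.7099382283; c=2·atan2(√a, √(1-a))=2.004105519; dist=6371·c=12768.156 ≈ 12768.2 km; running total=12768.2 km
Leg 1 bearing: y=sinΔλ·cosφ2=-0.77804860, x=cosφ1·sinφ2-sinφ1·cosφ2·cosΔλ=0.46727309; θ=atan2(y, x)=-59.0122° <0 so +360° → 300.9878° ≈ 301.0°
Leg 2: φ1=0.6764285, φ2=1.1379355, Δφ=0.4615069, Δλ=-2.2183431 rad; a=sin²(Δφ/2)+cosφ1·cosφ2·sin²(Δλ/2)=0.3145236909; c=2·atan2(√a, √(1-a))=1.190761708; dist=6371·c=7586.343 ≈ 7586.3 km; running total=20354.5 km
Leg 2 bearing: y=sinΔλ·cosφ2=-0.33455463, x=cosφ1·sinφ2-sinφ1·cosφ2·cosΔλ=0.86629519; θ=atan2(y, x)=-21.1161° <0 so +360° → 338.8839° ≈ 338.9°
Leg 3: φ1=1.1379355, φ2=-1.0463912, Δφ=-2.1843267, Δλ=1.1503151 rad; a=sin²(Δφ/2)+cosφ1·cosφ2·sin²(Δλ/2)=0.8500259554; c=2·atan2(√a, √(1-a))=2.346266516; dist=6371·c=14948.064 ≈ 14948.1 km; running total=35302.6 km
Leg 3 bearing: y=sinΔλ·cosφ2=0.45708364, x=cosφ1·sinφ2-sinφ1·cosφ2·cosΔλ=-0.54863637; θ=atan2(y, x)=140.2014° ≈ 140.2°
Leg 4: φ1=-1.0463912, φ2=0.9380464, Δφ=1.9844376, Δλ=3.0597542 rad; a=sin²(Δφ/2)+cosφ1·cosφ2·sin²(Δλ/2)=0.9965727200; c=2·atan2(√a, √(1-a))=3.024439718; dist=6371·c=19268.705 ≈ 19268.7 km; running total=54571.3 km
Leg 4 bearing: y=sinΔλ·cosφ2=0.04834238, x=cosφ1·sinφ2-sinφ1·cosφ2·cosΔλ=-0.10641969; θ=atan2(y, x)=155.5695° ≈ 155.6°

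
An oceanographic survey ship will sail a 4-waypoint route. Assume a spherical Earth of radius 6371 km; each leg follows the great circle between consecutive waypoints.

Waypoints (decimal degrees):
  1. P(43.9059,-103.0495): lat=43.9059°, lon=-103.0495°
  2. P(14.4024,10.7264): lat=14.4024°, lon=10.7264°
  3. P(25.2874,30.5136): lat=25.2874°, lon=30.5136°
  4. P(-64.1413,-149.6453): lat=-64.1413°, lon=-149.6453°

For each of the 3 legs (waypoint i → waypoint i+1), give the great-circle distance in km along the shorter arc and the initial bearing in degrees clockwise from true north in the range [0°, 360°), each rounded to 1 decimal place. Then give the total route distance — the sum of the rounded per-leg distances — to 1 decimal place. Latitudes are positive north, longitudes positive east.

Leg 1: φ1=0.7663025, φ2=0.2513693, Δφ=-0.5149332, Δλ=1.9857641 rad; a=sin²(Δφ/2)+cosφ1·cosφ2·sin²(Δλ/2)=0.5544258204; c=2·atan2(√a, √(1-a))=1.679864080; dist=6371·c=10702.414 ≈ 10702.4 km; running total=10702.4 km
Leg 1 bearing: y=sinΔλ·cosφ2=0.88636932, x=cosφ1·sinφ2-sinφ1·cosφ2·cosΔλ=0.45000083; θ=atan2(y, x)=63.0836° ≈ 63.1°
Leg 2: φ1=0.2513693, φ2=0.4413484, Δφ=0.1899791, Δλ=0.3453518 rad; a=sin²(Δφ/2)+cosφ1·cosφ2·sin²(Δλ/2)=0.0348499319; c=2·atan2(√a, √(1-a))=0.375566072; dist=6371·c=2392.731 ≈ 2392.7 km; running total=13095.1 km
Leg 2 bearing: y=sinΔλ·cosφ2=0.30608881, x=cosφ1·sinφ2-sinφ1·cosφ2·cosΔλ=0.20211704; θ=atan2(y, x)=56.5624° ≈ 56.6°
Leg 3: φ1=0.4413484, φ2=-1.1194769, Δφ=-1.5608253, Δλ=-3.1443660 rad; a=sin²(Δφ/2)+cosφ1·cosφ2·sin²(Δλ/2)=0.8893733185; c=2·atan2(√a, √(1-a))=2.463461754; dist=6371·c=15694.715 ≈ 15694.7 km; running total=28789.8 km
Leg 3 bearing: y=sinΔλ·cosφ2=0.00120959, x=cosφ1·sinφ2-sinφ1·cosφ2·cosΔλ=-0.62733740; θ=atan2(y, x)=179.8895° ≈ 179.9°

Leg 1: dist=10702.4 km, bearing=63.1°
Leg 2: dist=2392.7 km, bearing=56.6°
Leg 3: dist=15694.7 km, bearing=179.9°
Total: 28789.8 km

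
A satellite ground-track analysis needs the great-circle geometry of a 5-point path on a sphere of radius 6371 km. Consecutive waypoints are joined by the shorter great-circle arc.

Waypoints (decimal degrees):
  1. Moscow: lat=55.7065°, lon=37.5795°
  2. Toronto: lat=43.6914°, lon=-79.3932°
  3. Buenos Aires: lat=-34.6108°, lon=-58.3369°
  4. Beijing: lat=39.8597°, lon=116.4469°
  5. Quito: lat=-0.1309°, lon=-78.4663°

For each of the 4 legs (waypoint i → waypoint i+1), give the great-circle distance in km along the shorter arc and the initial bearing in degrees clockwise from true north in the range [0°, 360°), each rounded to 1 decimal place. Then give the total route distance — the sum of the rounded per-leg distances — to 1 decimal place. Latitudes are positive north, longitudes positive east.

Leg 1: dist=7483.4 km, bearing=315.7°
Leg 2: dist=8964.3 km, bearing=162.6°
Leg 3: dist=19271.2 km, bearing=36.8°
Leg 4: dist=15345.6 km, bearing=22.6°
Total: 51064.5 km

Leg 1: φ1=0.9722618, φ2=0.7625588, Δφ=-0.2097031, Δλ=-2.0415587 rad; a=sin²(Δφ/2)+cosφ1·cosφ2·sin²(Δλ/2)=0.3070460681; c=2·atan2(√a, √(1-a))=1.174604612; dist=6371·c=7483.406 ≈ 7483.4 km; running total=7483.4 km
Leg 1 bearing: y=sinΔλ·cosφ2=-0.64441717, x=cosφ1·sinφ2-sinφ1·cosφ2·cosΔλ=0.66015273; θ=atan2(y, x)=-44.3089° <0 so +360° → 315.6911° ≈ 315.7°
Leg 2: φ1=0.7625588, φ2=-0.6040724, Δφ=-1.3666312, Δλ=0.3675018 rad; a=sin²(Δφ/2)+cosφ1·cosφ2·sin²(Δλ/2)=0.4184934932; c=2·atan2(√a, √(1-a))=1.407052577; dist=6371·c=8964.332 ≈ 8964.3 km; running total=16447.7 km
Leg 2 bearing: y=sinΔλ·cosφ2=0.29570220, x=cosφ1·sinφ2-sinφ1·cosφ2·cosΔλ=-0.94126881; θ=atan2(y, x)=162.5597° ≈ 162.6°
Leg 3: φ1=-0.6040724, φ2=0.6956830, Δφ=1.2997554, Δλ=3.0505528 rad; a=sin²(Δφ/2)+cosφ1·cosφ2·sin²(Δλ/2)=0.9965951767; c=2·atan2(√a, √(1-a))=3.024824600; dist=6371·c=19271.158 ≈ 19271.2 km; running total=35718.9 km
Leg 3 bearing: y=sinΔλ·cosφ2=0.06978717, x=cosφ1·sinφ2-sinφ1·cosφ2·cosΔλ=0.09328811; θ=atan2(y, x)=36.7995° ≈ 36.8°
Leg 4: φ1=0.6956830, φ2=-0.0022846, Δφ=-0.6979676, Δλ=-3.4018771 rad; a=sin²(Δφ/2)+cosφ1·cosφ2·sin²(Δλ/2)=0.8716113445; c=2·atan2(√a, √(1-a))=2.408670740; dist=6371·c=15345.641 ≈ 15345.6 km; running total=51064.5 km
Leg 4 bearing: y=sinΔλ·cosφ2=0.25735475, x=cosφ1·sinφ2-sinφ1·cosφ2·cosΔλ=0.61756665; θ=atan2(y, x)=22.6227° ≈ 22.6°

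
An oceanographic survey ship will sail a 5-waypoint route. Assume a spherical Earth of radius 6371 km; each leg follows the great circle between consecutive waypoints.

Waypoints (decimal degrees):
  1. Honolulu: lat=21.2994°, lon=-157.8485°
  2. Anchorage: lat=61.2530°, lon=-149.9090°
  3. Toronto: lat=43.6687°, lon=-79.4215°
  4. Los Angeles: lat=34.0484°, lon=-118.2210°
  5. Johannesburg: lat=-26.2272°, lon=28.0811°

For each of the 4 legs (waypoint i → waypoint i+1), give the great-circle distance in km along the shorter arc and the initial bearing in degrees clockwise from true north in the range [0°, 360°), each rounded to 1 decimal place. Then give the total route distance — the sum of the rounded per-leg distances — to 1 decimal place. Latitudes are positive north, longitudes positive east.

Leg 1: dist=4485.1 km, bearing=5.9°
Leg 2: dist=4872.0 km, bearing=80.0°
Leg 3: dist=3489.8 km, bearing=265.5°
Leg 4: dist=16676.5 km, bearing=84.1°
Total: 29523.4 km

Leg 1: φ1=0.3717447, φ2=1.0690665, Δφ=0.6973219, Δλ=0.1385704 rad; a=sin²(Δφ/2)+cosφ1·cosφ2·sin²(Δλ/2)=0.1188652282; c=2·atan2(√a, √(1-a))=0.703984027; dist=6371·c=4485.082 ≈ 4485.1 km; running total=4485.1 km
Leg 1 bearing: y=sinΔλ·cosφ2=0.06643138, x=cosφ1·sinφ2-sinφ1·cosφ2·cosΔλ=0.64384161; θ=atan2(y, x)=5.8909° ≈ 5.9°
Leg 2: φ1=1.0690665, φ2=0.7621626, Δφ=-0.3069039, Δλ=1.2302390 rad; a=sin²(Δφ/2)+cosφ1·cosφ2·sin²(Δλ/2)=0.1392075710; c=2·atan2(√a, √(1-a))=0.764707552; dist=6371·c=4871.952 ≈ 4872.0 km; running total=9357.1 km
Leg 2 bearing: y=sinΔλ·cosφ2=0.68180181, x=cosφ1·sinφ2-sinφ1·cosφ2·cosΔλ=0.12025636; θ=atan2(y, x)=79.9970° ≈ 80.0°
Leg 3: φ1=0.7621626, φ2=0.5942567, Δφ=-0.1679059, Δλ=-0.6771790 rad; a=sin²(Δφ/2)+cosφ1·cosφ2·sin²(Δλ/2)=0.0731554699; c=2·atan2(√a, √(1-a))=0.547767953; dist=6371·c=3489.830 ≈ 3489.8 km; running total=12846.9 km
Leg 3 bearing: y=sinΔλ·cosφ2=-0.51917629, x=cosφ1·sinφ2-sinφ1·cosφ2·cosΔλ=-0.04087746; θ=atan2(y, x)=-94.5019° <0 so +360° → 265.4981° ≈ 265.5°
Leg 4: φ1=0.5942567, φ2=-0.4577510, Δφ=-1.0520077, Δλ=2.5534533 rad; a=sin²(Δφ/2)+cosφ1·cosφ2·sin²(Δλ/2)=0.9329051899; c=2·atan2(√a, √(1-a))=2.617563990; dist=6371·c=16676.500 ≈ 16676.5 km; running total=29523.4 km
Leg 4 bearing: y=sinΔλ·cosφ2=0.49769510, x=cosφ1·sinφ2-sinφ1·cosφ2·cosΔλ=0.05169110; θ=atan2(y, x)=84.0705° ≈ 84.1°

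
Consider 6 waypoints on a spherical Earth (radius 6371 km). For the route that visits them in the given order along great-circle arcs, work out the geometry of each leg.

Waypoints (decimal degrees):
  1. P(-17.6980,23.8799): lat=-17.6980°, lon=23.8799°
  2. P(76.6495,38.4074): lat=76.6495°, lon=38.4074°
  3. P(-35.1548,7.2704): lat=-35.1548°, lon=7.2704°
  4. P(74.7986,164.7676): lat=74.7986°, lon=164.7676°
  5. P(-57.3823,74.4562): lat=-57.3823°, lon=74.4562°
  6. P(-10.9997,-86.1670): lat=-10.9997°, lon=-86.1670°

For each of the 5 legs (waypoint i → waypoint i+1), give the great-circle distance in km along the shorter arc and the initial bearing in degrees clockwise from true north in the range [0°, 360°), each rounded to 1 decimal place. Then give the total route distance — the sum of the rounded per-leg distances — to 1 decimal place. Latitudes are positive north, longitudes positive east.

Leg 1: φ1=-0.3088884, φ2=1.3377861, Δφ=1.6466745, Δλ=0.2535527 rad; a=sin²(Δφ/2)+cosφ1·cosφ2·sin²(Δλ/2)=0.5414193552; c=2·atan2(√a, √(1-a))=1.653730074; dist=6371·c=10535.914 ≈ 10535.9 km; running total=10535.9 km
Leg 1 bearing: y=sinΔλ·cosφ2=0.05792189, x=cosφ1·sinφ2-sinφ1·cosφ2·cosΔλ=0.99487829; θ=atan2(y, x)=3.3320° ≈ 3.3°
Leg 2: φ1=1.3377861, φ2=-0.6135670, Δφ=-1.9513532, Δλ=-0.5434432 rad; a=sin²(Δφ/2)+cosφ1·cosφ2·sin²(Δλ/2)=0.6993179122; c=2·atan2(√a, √(1-a))=1.980825218; dist=6371·c=12619.837 ≈ 12619.8 km; running total=23155.7 km
Leg 2 bearing: y=sinΔλ·cosφ2=-0.42276934, x=cosφ1·sinφ2-sinφ1·cosφ2·cosΔλ=-0.81385230; θ=atan2(y, x)=-152.5496° <0 so +360° → 207.4504° ≈ 207.5°
Leg 3: φ1=-0.6135670, φ2=1.3054818, Δφ=1.9190489, Δλ=2.7488447 rad; a=sin²(Δφ/2)+cosφ1·cosφ2·sin²(Δλ/2)=0.8768513205; c=2·atan2(√a, √(1-a))=2.424474182; dist=6371·c=15446.325 ≈ 15446.3 km; running total=38602.0 km
Leg 3 bearing: y=sinΔλ·cosφ2=0.10035632, x=cosφ1·sinφ2-sinφ1·cosφ2·cosΔλ=0.64950823; θ=atan2(y, x)=8.7834° ≈ 8.8°
Leg 4: φ1=1.3054818, φ2=-1.0015101, Δφ=-2.3069919, Δλ=-1.5762313 rad; a=sin²(Δφ/2)+cosφ1·cosφ2·sin²(Δλ/2)=0.9067912924; c=2·atan2(√a, √(1-a))=2.521083620; dist=6371·c=16061.824 ≈ 16061.8 km; running total=54663.8 km
Leg 4 bearing: y=sinΔλ·cosφ2=-0.53902305, x=cosφ1·sinφ2-sinφ1·cosφ2·cosΔλ=-0.21803103; θ=atan2(y, x)=-112.0230° <0 so +360° → 247.9770° ≈ 248.0°
Leg 5: φ1=-1.0015101, φ2=-0.1919810, Δφ=0.8095291, Δλ=-2.8034037 rad; a=sin²(Δφ/2)+cosφ1·cosφ2·sin²(Δλ/2)=0.6692226373; c=2·atan2(√a, √(1-a))=1.916060502; dist=6371·c=12207.221 ≈ 12207.2 km; running total=66871.0 km
Leg 5 bearing: y=sinΔλ·cosφ2=-0.32568379, x=cosφ1·sinφ2-sinφ1·cosφ2·cosΔλ=-0.88282777; θ=atan2(y, x)=-159.7505° <0 so +360° → 200.2495° ≈ 200.2°

Leg 1: dist=10535.9 km, bearing=3.3°
Leg 2: dist=12619.8 km, bearing=207.5°
Leg 3: dist=15446.3 km, bearing=8.8°
Leg 4: dist=16061.8 km, bearing=248.0°
Leg 5: dist=12207.2 km, bearing=200.2°
Total: 66871.0 km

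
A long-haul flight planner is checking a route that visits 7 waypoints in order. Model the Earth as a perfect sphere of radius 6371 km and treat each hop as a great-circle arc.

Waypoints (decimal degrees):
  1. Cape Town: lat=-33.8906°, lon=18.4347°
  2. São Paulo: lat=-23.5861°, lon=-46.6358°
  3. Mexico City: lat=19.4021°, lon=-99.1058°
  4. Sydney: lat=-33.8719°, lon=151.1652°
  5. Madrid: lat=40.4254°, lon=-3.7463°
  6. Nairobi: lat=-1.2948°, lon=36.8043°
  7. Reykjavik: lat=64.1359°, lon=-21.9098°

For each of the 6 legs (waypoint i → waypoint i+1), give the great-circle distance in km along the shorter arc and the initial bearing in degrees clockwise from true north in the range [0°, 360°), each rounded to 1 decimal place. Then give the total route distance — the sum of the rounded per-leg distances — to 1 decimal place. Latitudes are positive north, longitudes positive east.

Leg 1: dist=6344.7 km, bearing=262.0°
Leg 2: dist=7429.8 km, bearing=305.5°
Leg 3: dist=12977.8 km, bearing=241.0°
Leg 4: dist=17684.5 km, bearing=295.5°
Leg 5: dist=6192.8 km, bearing=128.1°
Leg 6: dist=8684.7 km, bearing=337.6°
Total: 59314.3 km

Leg 1: φ1=-0.5915026, φ2=-0.4116551, Δφ=0.1798475, Δλ=-1.1356945 rad; a=sin²(Δφ/2)+cosφ1·cosφ2·sin²(Δλ/2)=0.2281123451; c=2·atan2(√a, √(1-a))=0.995867204; dist=6371·c=6344.670 ≈ 6344.7 km; running total=6344.7 km
Leg 1 bearing: y=sinΔλ·cosφ2=-0.83107062, x=cosφ1·sinφ2-sinφ1·cosφ2·cosΔλ=-0.11674774; θ=atan2(y, x)=-97.9965° <0 so +360° → 262.0035° ≈ 262.0°
Leg 2: φ1=-0.4116551, φ2=0.3386305, Δφ=0.7502856, Δλ=-0.9157743 rad; a=sin²(Δφ/2)+cosφ1·cosφ2·sin²(Δλ/2)=0.3031695763; c=2·atan2(√a, √(1-a))=1.166185710; dist=6371·c=7429.769 ≈ 7429.8 km; running total=13774.5 km
Leg 2 bearing: y=sinΔλ·cosφ2=-0.74799844, x=cosφ1·sinφ2-sinφ1·cosφ2·cosΔλ=0.53434958; θ=atan2(y, x)=-54.4590° <0 so +360° → 305.5410° ≈ 305.5°
Leg 3: φ1=0.3386305, φ2=-0.5911762, Δφ=-0.9298067, Δλ=4.3680530 rad; a=sin²(Δφ/2)+cosφ1·cosφ2·sin²(Δλ/2)=0.7247546254; c=2·atan2(√a, √(1-a))=2.037012208; dist=6371·c=12977.805 ≈ 12977.8 km; running total=26752.3 km
Leg 3 bearing: y=sinΔλ·cosφ2=-0.78154779, x=cosφ1·sinφ2-sinφ1·cosφ2·cosΔλ=-0.43257888; θ=atan2(y, x)=-118.9641° <0 so +360° → 241.0359° ≈ 241.0°
Leg 4: φ1=-0.5911762, φ2=0.7055563, Δφ=1.2967325, Δλ=-2.7037157 rad; a=sin²(Δφ/2)+cosφ1·cosφ2·sin²(Δλ/2)=0.9669168685; c=2·atan2(√a, √(1-a))=2.775781008; dist=6371·c=17684.501 ≈ 17684.5 km; running total=44436.8 km
Leg 4 bearing: y=sinΔλ·cosφ2=-0.32278383, x=cosφ1·sinφ2-sinφ1·cosφ2·cosΔλ=0.15415950; θ=atan2(y, x)=-64.4712° <0 so +360° → 295.5288° ≈ 295.5°
Leg 5: φ1=0.7055563, φ2=-0.0225985, Δφ=-0.7281549, Δλ=0.7077415 rad; a=sin²(Δφ/2)+cosφ1·cosφ2·sin²(Δλ/2)=0.2181888662; c=2·atan2(√a, √(1-a))=0.972031915; dist=6371·c=6192.815 ≈ 6192.8 km; running total=50629.6 km
Leg 5 bearing: y=sinΔλ·cosφ2=0.64995334, x=cosφ1·sinφ2-sinφ1·cosφ2·cosΔλ=-0.50979466; θ=atan2(y, x)=128.1091° ≈ 128.1°
Leg 6: φ1=-0.0225985, φ2=1.1193826, Δφ=1.1419811, Δλ=-1.0247544 rad; a=sin²(Δφ/2)+cosφ1·cosφ2·sin²(Δλ/2)=0.3969243486; c=2·atan2(√a, √(1-a))=1.363156189; dist=6371·c=8684.668 ≈ 8684.7 km; running total=59314.3 km
Leg 6 bearing: y=sinΔλ·cosφ2=-0.37280323, x=cosφ1·sinφ2-sinφ1·cosφ2·cosΔλ=0.90472062; θ=atan2(y, x)=-22.3948° <0 so +360° → 337.6052° ≈ 337.6°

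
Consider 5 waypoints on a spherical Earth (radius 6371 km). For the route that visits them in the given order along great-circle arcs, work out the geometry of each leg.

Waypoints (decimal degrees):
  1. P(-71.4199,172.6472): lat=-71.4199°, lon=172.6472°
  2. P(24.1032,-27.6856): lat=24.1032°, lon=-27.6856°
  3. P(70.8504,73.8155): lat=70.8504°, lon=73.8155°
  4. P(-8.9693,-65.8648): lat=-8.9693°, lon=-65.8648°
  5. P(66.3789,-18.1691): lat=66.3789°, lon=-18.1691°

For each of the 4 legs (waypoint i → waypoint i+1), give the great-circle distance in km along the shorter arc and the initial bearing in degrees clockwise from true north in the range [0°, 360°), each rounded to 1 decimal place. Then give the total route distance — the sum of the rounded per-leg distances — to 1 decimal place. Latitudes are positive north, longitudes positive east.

Leg 1: dist=14598.4 km, bearing=155.0°
Leg 2: dist=7891.4 km, bearing=19.9°
Leg 3: dist=12590.0 km, bearing=315.9°
Leg 4: dist=9218.4 km, bearing=17.4°
Total: 44298.2 km

Leg 1: φ1=-1.2465124, φ2=0.4206802, Δφ=1.6671926, Δλ=-3.4964670 rad; a=sin²(Δφ/2)+cosφ1·cosφ2·sin²(Δλ/2)=0.8299113362; c=2·atan2(√a, √(1-a))=2.291379074; dist=6371·c=14598.376 ≈ 14598.4 km; running total=14598.4 km
Leg 1 bearing: y=sinΔλ·cosφ2=0.31717685, x=cosφ1·sinφ2-sinφ1·cosφ2·cosΔλ=-0.68119959; θ=atan2(y, x)=155.0326° ≈ 155.0°
Leg 2: φ1=0.4206802, φ2=1.2365728, Δφ=0.8158926, Δλ=1.7715284 rad; a=sin²(Δφ/2)+cosφ1·cosφ2·sin²(Δλ/2)=0.3369597796; c=2·atan2(√a, √(1-a))=1.238641914; dist=6371·c=7891.388 ≈ 7891.4 km; running total=22489.8 km
Leg 2 bearing: y=sinΔλ·cosφ2=0.32144913, x=cosφ1·sinφ2-sinφ1·cosφ2·cosΔλ=0.88901181; θ=atan2(y, x)=19.8790° ≈ 19.9°
Leg 3: φ1=1.2365728, φ2=-0.1565438, Δφ=-1.3931166, Δλ=-2.4378811 rad; a=sin²(Δφ/2)+cosφ1·cosφ2·sin²(Δλ/2)=0.6971647354; c=2·atan2(√a, √(1-a))=1.976134410; dist=6371·c=12589.952 ≈ 12590.0 km; running total=35079.8 km
Leg 3 bearing: y=sinΔλ·cosφ2=-0.63913983, x=cosφ1·sinφ2-sinφ1·cosφ2·cosΔλ=0.66030640; θ=atan2(y, x)=-44.0668° <0 so +360° → 315.9332° ≈ 315.9°
Leg 4: φ1=-0.1565438, φ2=1.1585304, Δφ=1.3150742, Δλ=0.8324470 rad; a=sin²(Δφ/2)+cosφ1·cosφ2·sin²(Δλ/2)=0.4382256235; c=2·atan2(√a, √(1-a))=1.446931081; dist=6371·c=9218.398 ≈ 9218.4 km; running total=44298.2 km
Leg 4 bearing: y=sinΔλ·cosφ2=0.29633993, x=cosφ1·sinφ2-sinφ1·cosφ2·cosΔλ=0.94705773; θ=atan2(y, x)=17.3752° ≈ 17.4°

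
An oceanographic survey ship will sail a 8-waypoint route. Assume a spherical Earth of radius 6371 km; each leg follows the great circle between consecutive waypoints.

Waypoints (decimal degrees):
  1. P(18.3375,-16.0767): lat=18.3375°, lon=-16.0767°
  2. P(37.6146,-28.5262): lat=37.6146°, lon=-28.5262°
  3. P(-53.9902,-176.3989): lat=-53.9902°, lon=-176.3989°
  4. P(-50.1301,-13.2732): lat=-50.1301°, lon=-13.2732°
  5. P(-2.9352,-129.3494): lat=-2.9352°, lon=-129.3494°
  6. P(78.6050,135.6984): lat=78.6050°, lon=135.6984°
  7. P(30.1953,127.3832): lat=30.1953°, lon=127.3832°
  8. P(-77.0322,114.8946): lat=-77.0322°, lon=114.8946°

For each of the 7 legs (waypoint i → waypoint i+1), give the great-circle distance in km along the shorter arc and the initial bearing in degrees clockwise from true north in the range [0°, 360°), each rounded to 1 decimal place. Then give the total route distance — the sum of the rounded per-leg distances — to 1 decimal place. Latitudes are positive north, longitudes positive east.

Leg 1: φ1=0.3200498, φ2=0.6564986, Δφ=0.3364489, Δλ=-0.2172848 rad; a=sin²(Δφ/2)+cosφ1·cosφ2·sin²(Δλ/2)=0.0368735617; c=2·atan2(√a, √(1-a))=0.386450056; dist=6371·c=2462.073 ≈ 2462.1 km; running total=2462.1 km
Leg 1 bearing: y=sinΔλ·cosφ2=-0.17076751, x=cosφ1·sinφ2-sinφ1·cosφ2·cosΔλ=0.33599712; θ=atan2(y, x)=-26.9415° <0 so +360° → 333.0585° ≈ 333.1°
Leg 2: φ1=0.6564986, φ2=-0.9423068, Δφ=-1.5988054, Δλ=-2.5808655 rad; a=sin²(Δφ/2)+cosφ1·cosφ2·sin²(Δλ/2)=0.9440593222; c=2·atan2(√a, √(1-a))=2.664031831; dist=6371·c=16972.547 ≈ 16972.5 km; running total=19434.6 km
Leg 2 bearing: y=sinΔλ·cosφ2=-0.31265905, x=cosφ1·sinφ2-sinφ1·cosφ2·cosΔλ=-0.33688217; θ=atan2(y, x)=-137.1357° <0 so +360° → 222.8643° ≈ 222.9°
Leg 3: φ1=-0.9423068, φ2=-0.8749353, Δφ=0.0673715, Δλ=2.8470806 rad; a=sin²(Δφ/2)+cosφ1·cosφ2·sin²(Δλ/2)=0.3699070556; c=2·atan2(√a, √(1-a))=1.307581610; dist=6371·c=8330.602 ≈ 8330.6 km; running total=27765.2 km
Leg 3 bearing: y=sinΔλ·cosφ2=0.18607849, x=cosφ1·sinφ2-sinφ1·cosφ2·cosΔλ=-0.94745876; θ=atan2(y, x)=168.8887° ≈ 168.9°
Leg 4: φ1=-0.8749353, φ2=-0.0512289, Δφ=0.8237064, Δλ=-2.0259119 rad; a=sin²(Δφ/2)+cosφ1·cosφ2·sin²(Δλ/2)=0.6210557762; c=2·atan2(√a, √(1-a))=1.815337890; dist=6371·c=11565.518 ≈ 11565.5 km; running total=39330.7 km
Leg 4 bearing: y=sinΔλ·cosφ2=-0.89703187, x=cosφ1·sinφ2-sinφ1·cosφ2·cosΔλ=-0.36975103; θ=atan2(y, x)=-112.4012° <0 so +360° → 247.5988° ≈ 247.6°
Leg 5: φ1=-0.0512289, φ2=1.3719161, Δφ=1.4231450, Δλ=4.6259568 rad; a=sin²(Δφ/2)+cosφ1·cosφ2·sin²(Δλ/2)=0.5336150368; c=2·atan2(√a, √(1-a))=1.638077149; dist=6371·c=10436.190 ≈ 10436.2 km; running total=49766.9 km
Leg 5 bearing: y=sinΔλ·cosφ2=-0.19683427, x=cosφ1·sinφ2-sinφ1·cosφ2·cosΔλ=0.97812902; θ=atan2(y, x)=-11.3780° <0 so +360° → 348.6220° ≈ 348.6°
Leg 6: φ1=1.3719161, φ2=0.5270074, Δφ=-0.8449087, Δλ=-0.1451276 rad; a=sin²(Δφ/2)+cosφ1·cosφ2·sin²(Δλ/2)=0.1689977828; c=2·atan2(√a, √(1-a))=0.847306351; dist=6371·c=5398.189 ≈ 5398.2 km; running total=55165.1 km
Leg 6 bearing: y=sinΔλ·cosφ2=-0.12499627, x=cosφ1·sinφ2-sinφ1·cosφ2·cosΔλ=-0.73900342; θ=atan2(y, x)=-170.3998° <0 so +360° → 189.6002° ≈ 189.6°
Leg 7: φ1=0.5270074, φ2=-1.3444655, Δφ=-1.8714729, Δλ=-0.2179672 rad; a=sin²(Δφ/2)+cosφ1·cosφ2·sin²(Δλ/2)=0.6503778436; c=2·atan2(√a, √(1-a))=1.876281255; dist=6371·c=11953.788 ≈ 11953.8 km; running total=67118.9 km
Leg 7 bearing: y=sinΔλ·cosφ2=-0.04852620, x=cosφ1·sinφ2-sinφ1·cosφ2·cosΔλ=-0.95246587; θ=atan2(y, x)=-177.0834° <0 so +360° → 182.9166° ≈ 182.9°

Leg 1: dist=2462.1 km, bearing=333.1°
Leg 2: dist=16972.5 km, bearing=222.9°
Leg 3: dist=8330.6 km, bearing=168.9°
Leg 4: dist=11565.5 km, bearing=247.6°
Leg 5: dist=10436.2 km, bearing=348.6°
Leg 6: dist=5398.2 km, bearing=189.6°
Leg 7: dist=11953.8 km, bearing=182.9°
Total: 67118.9 km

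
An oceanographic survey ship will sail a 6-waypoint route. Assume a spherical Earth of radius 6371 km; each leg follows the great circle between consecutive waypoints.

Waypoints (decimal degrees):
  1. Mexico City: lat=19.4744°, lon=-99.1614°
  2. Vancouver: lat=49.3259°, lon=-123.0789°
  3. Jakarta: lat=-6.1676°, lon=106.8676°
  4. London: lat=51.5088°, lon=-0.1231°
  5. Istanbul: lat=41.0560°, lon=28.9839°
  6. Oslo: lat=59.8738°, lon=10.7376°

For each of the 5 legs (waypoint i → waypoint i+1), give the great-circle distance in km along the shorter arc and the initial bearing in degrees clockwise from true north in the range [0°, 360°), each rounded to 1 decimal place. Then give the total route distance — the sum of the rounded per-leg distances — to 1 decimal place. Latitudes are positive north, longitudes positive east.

Leg 1: φ1=0.3398924, φ2=0.8608994, Δφ=0.5210070, Δλ=-0.4174391 rad; a=sin²(Δφ/2)+cosφ1·cosφ2·sin²(Δλ/2)=0.0927229762; c=2·atan2(√a, √(1-a))=0.618836315; dist=6371·c=3942.606 ≈ 3942.6 km; running total=3942.6 km
Leg 1 bearing: y=sinΔλ·cosφ2=-0.26423530, x=cosφ1·sinφ2-sinφ1·cosφ2·cosΔλ=0.51641206; θ=atan2(y, x)=-27.0977° <0 so +360° → 332.9023° ≈ 332.9°
Leg 2: φ1=0.8608994, φ2=-0.1076449, Δφ=-0.9685443, Δλ=4.0133235 rad; a=sin²(Δφ/2)+cosφ1·cosφ2·sin²(Δλ/2)=0.7492311715; c=2·atan2(√a, √(1-a))=2.092620477; dist=6371·c=13332.085 ≈ 13332.1 km; running total=17274.7 km
Leg 2 bearing: y=sinΔλ·cosφ2=-0.76101342, x=cosφ1·sinφ2-sinφ1·cosφ2·cosΔλ=0.41520340; θ=atan2(y, x)=-61.3834° <0 so +360° → 298.6166° ≈ 298.6°
Leg 3: φ1=-0.1076449, φ2=0.8989982, Δφ=1.0066431, Δλ=-1.8673400 rad; a=sin²(Δφ/2)+cosφ1·cosφ2·sin²(Δλ/2)=0.6324563339; c=2·atan2(√a, √(1-a))=1.838909680; dist=6371·c=11715.694 ≈ 11715.7 km; running total=28990.4 km
Leg 3 bearing: y=sinΔλ·cosφ2=-0.59522828, x=cosφ1·sinφ2-sinφ1·cosφ2·cosΔλ=0.75863336; θ=atan2(y, x)=-38.1179° <0 so +360° → 321.8821° ≈ 321.9°
Leg 4: φ1=0.8989982, φ2=0.7165624, Δφ=-0.1824358, Δλ=0.5080130 rad; a=sin²(Δφ/2)+cosφ1·cosφ2·sin²(Δλ/2)=0.0379326927; c=2·atan2(√a, √(1-a))=0.392031983; dist=6371·c=2497.636 ≈ 2497.6 km; running total=31488.0 km
Leg 4 bearing: y=sinΔλ·cosφ2=0.36681044, x=cosφ1·sinφ2-sinφ1·cosφ2·cosΔλ=-0.10688926; θ=atan2(y, x)=106.2462° ≈ 106.2°
Leg 5: φ1=0.7165624, φ2=1.0449949, Δφ=0.3284326, Δλ=-0.3184580 rad; a=sin²(Δφ/2)+cosφ1·cosφ2·sin²(Δλ/2)=0.0362403481; c=2·atan2(√a, √(1-a))=0.383075970; dist=6371·c=2440.577 ≈ 2440.6 km; running total=33928.6 km
Leg 5 bearing: y=sinΔλ·cosφ2=-0.15714811, x=cosφ1·sinφ2-sinφ1·cosφ2·cosΔλ=0.33913480; θ=atan2(y, x)=-24.8620° <0 so +360° → 335.1380° ≈ 335.1°

Leg 1: dist=3942.6 km, bearing=332.9°
Leg 2: dist=13332.1 km, bearing=298.6°
Leg 3: dist=11715.7 km, bearing=321.9°
Leg 4: dist=2497.6 km, bearing=106.2°
Leg 5: dist=2440.6 km, bearing=335.1°
Total: 33928.6 km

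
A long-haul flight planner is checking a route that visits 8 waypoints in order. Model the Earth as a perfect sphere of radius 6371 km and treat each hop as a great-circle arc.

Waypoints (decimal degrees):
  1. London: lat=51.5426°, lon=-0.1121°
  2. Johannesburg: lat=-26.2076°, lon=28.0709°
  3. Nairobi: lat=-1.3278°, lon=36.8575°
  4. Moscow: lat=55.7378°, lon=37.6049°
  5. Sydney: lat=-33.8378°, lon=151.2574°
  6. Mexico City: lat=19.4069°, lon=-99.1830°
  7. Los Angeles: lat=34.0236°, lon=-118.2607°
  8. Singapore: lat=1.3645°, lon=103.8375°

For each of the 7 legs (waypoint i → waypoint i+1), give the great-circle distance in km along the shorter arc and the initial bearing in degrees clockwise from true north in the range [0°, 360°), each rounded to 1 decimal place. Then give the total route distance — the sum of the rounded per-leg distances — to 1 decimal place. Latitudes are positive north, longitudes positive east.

Leg 1: φ1=0.8995881, φ2=-0.4574089, Δφ=-1.3569970, Δλ=0.4918861 rad; a=sin²(Δφ/2)+cosφ1·cosφ2·sin²(Δλ/2)=0.4269899681; c=2·atan2(√a, √(1-a))=1.424252317; dist=6371·c=9073.912 ≈ 9073.9 km; running total=9073.9 km
Leg 1 bearing: y=sinΔλ·cosφ2=0.42373783, x=cosφ1·sinφ2-sinφ1·cosφ2·cosΔλ=-0.89393758; θ=atan2(y, x)=154.6385° ≈ 154.6°
Leg 2: φ1=-0.4574089, φ2=-0.0231745, Δφ=0.4342344, Δλ=0.1533551 rad; a=sin²(Δφ/2)+cosφ1·cosφ2·sin²(Δλ/2)=0.0516670963; c=2·atan2(√a, √(1-a))=0.458616578; dist=6371·c=2921.846 ≈ 2921.8 km; running total=11995.7 km
Leg 2 bearing: y=sinΔλ·cosφ2=0.15271369, x=cosφ1·sinφ2-sinφ1·cosφ2·cosΔλ=0.41553454; θ=atan2(y, x)=20.1790° ≈ 20.2°
Leg 3: φ1=-0.0231745, φ2=0.9728081, Δφ=0.9959826, Δλ=0.0130446 rad; a=sin²(Δφ/2)+cosφ1·cosφ2·sin²(Δλ/2)=0.2281847156; c=2·atan2(√a, √(1-a))=0.996039663; dist=6371·c=6345.769 ≈ 6345.8 km; running total=18341.5 km
Leg 3 bearing: y=sinΔλ·cosφ2=0.00734365, x=cosφ1·sinφ2-sinφ1·cosφ2·cosΔλ=0.83929249; θ=atan2(y, x)=0.5013° ≈ 0.5°
Leg 4: φ1=0.9728081, φ2=-0.5905810, Δφ=-1.5633891, Δλ=1.9836103 rad; a=sin²(Δφ/2)+cosφ1·cosφ2·sin²(Δλ/2)=0.8239095126; c=2·atan2(√a, √(1-a))=2.275514321; dist=6371·c=14497.302 ≈ 14497.3 km; running total=32838.8 km
Leg 4 bearing: y=sinΔλ·cosφ2=0.76084170, x=cosφ1·sinφ2-sinφ1·cosφ2·cosΔλ=-0.03808442; θ=atan2(y, x)=92.8656° ≈ 92.9°
Leg 5: φ1=-0.5905810, φ2=0.3387143, Δφ=0.9292953, Δλ=-4.3710096 rad; a=sin²(Δφ/2)+cosφ1·cosφ2·sin²(Δλ/2)=0.7236526891; c=2·atan2(√a, √(1-a))=2.034546555; dist=6371·c=12962.096 ≈ 12962.1 km; running total=45800.9 km
Leg 5 bearing: y=sinΔλ·cosφ2=0.88875512, x=cosφ1·sinφ2-sinφ1·cosφ2·cosΔλ=0.10016108; θ=atan2(y, x)=83.5700° ≈ 83.6°
Leg 6: φ1=0.3387143, φ2=0.5938238, Δφ=0.2551095, Δλ=-0.3329687 rad; a=sin²(Δφ/2)+cosφ1·cosφ2·sin²(Δλ/2)=0.0376495936; c=2·atan2(√a, √(1-a))=0.390547382; dist=6371·c=2488.177 ≈ 2488.2 km; running total=48289.1 km
Leg 6 bearing: y=sinΔλ·cosφ2=-0.27089570, x=cosφ1·sinφ2-sinφ1·cosφ2·cosΔλ=0.26747696; θ=atan2(y, x)=-45.3638° <0 so +360° → 314.6362° ≈ 314.6°
Leg 7: φ1=0.5938238, φ2=0.0238150, Δφ=-0.5700088, Δλ=3.8763449 rad; a=sin²(Δφ/2)+cosφ1·cosφ2·sin²(Δλ/2)=0.8007369550; c=2·atan2(√a, √(1-a))=2.216141099; dist=6371·c=14119.035 ≈ 14119.0 km; running total=62408.1 km
Leg 7 bearing: y=sinΔλ·cosφ2=-0.67021321, x=cosφ1·sinφ2-sinφ1·cosφ2·cosΔλ=0.43479121; θ=atan2(y, x)=-57.0271° <0 so +360° → 302.9729° ≈ 303.0°

Leg 1: dist=9073.9 km, bearing=154.6°
Leg 2: dist=2921.8 km, bearing=20.2°
Leg 3: dist=6345.8 km, bearing=0.5°
Leg 4: dist=14497.3 km, bearing=92.9°
Leg 5: dist=12962.1 km, bearing=83.6°
Leg 6: dist=2488.2 km, bearing=314.6°
Leg 7: dist=14119.0 km, bearing=303.0°
Total: 62408.1 km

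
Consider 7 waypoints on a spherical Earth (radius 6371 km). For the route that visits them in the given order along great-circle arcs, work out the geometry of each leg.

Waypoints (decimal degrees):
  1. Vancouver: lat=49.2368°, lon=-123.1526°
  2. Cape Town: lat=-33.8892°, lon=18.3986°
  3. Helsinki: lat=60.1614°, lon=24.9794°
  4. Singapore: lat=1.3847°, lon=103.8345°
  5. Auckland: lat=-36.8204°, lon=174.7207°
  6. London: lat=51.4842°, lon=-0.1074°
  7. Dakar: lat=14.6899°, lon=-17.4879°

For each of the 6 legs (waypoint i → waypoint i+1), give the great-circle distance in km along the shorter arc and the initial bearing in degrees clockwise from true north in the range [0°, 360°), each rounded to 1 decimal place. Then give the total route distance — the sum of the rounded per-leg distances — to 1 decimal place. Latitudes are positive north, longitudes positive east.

Leg 1: φ1=0.8593443, φ2=-0.5914781, Δφ=-1.4508224, Δλ=2.4705345 rad; a=sin²(Δφ/2)+cosφ1·cosφ2·sin²(Δλ/2)=0.9234051004; c=2·atan2(√a, √(1-a))=2.580755634; dist=6371·c=16441.994 ≈ 16442.0 km; running total=16442.0 km
Leg 1 bearing: y=sinΔλ·cosφ2=0.51617949, x=cosφ1·sinφ2-sinφ1·cosφ2·cosΔλ=0.12834025; θ=atan2(y, x)=76.0374° ≈ 76.0°
Leg 2: φ1=-0.5914781, φ2=1.0500145, Δφ=1.6414926, Δλ=0.1148566 rad; a=sin²(Δφ/2)+cosφ1·cosφ2·sin²(Δλ/2)=0.5366794030; c=2·atan2(√a, √(1-a))=1.644221090; dist=6371·c=10475.333 ≈ 10475.3 km; running total=26917.3 km
Leg 2 bearing: y=sinΔλ·cosφ2=0.05702232, x=cosφ1·sinφ2-sinφ1·cosφ2·cosΔλ=0.99567411; θ=atan2(y, x)=3.2778° ≈ 3.3°
Leg 3: φ1=1.0500145, φ2=0.0241676, Δφ=-1.0258469, Δλ=1.3762811 rad; a=sin²(Δφ/2)+cosφ1·cosφ2·sin²(Δλ/2)=0.4414464567; c=2·atan2(√a, √(1-a))=1.453419905; dist=6371·c=9259.738 ≈ 9259.7 km; running total=36177.0 km
Leg 3 bearing: y=sinΔλ·cosφ2=0.98085498, x=cosφ1·sinφ2-sinφ1·cosφ2·cosΔλ=-0.15559384; θ=atan2(y, x)=99.0138° ≈ 99.0°
Leg 4: φ1=0.0241676, φ2=-0.6426372, Δφ=-0.6668048, Δλ=1.2371976 rad; a=sin²(Δφ/2)+cosφ1·cosφ2·sin²(Δλ/2)=0.3762164774; c=2·atan2(√a, √(1-a))=1.320628005; dist=6371·c=8413.721 ≈ 8413.7 km; running total=44590.7 km
Leg 4 bearing: y=sinΔλ·cosφ2=0.75638554, x=cosφ1·sinφ2-sinφ1·cosφ2·cosΔλ=-0.60546798; θ=atan2(y, x)=128.6764° ≈ 128.7°
Leg 5: φ1=-0.6426372, φ2=0.8985688, Δφ=1.5412060, Δλ=-3.0513260 rad; a=sin²(Δφ/2)+cosφ1·cosφ2·sin²(Δλ/2)=0.9826991646; c=2·atan2(√a, √(1-a))=2.877762865; dist=6371·c=18334.227 ≈ 18334.2 km; running total=62924.9 km
Leg 5 bearing: y=sinΔλ·cosφ2=-0.05613551, x=cosφ1·sinφ2-sinφ1·cosφ2·cosΔλ=0.25466620; θ=atan2(y, x)=-12.4308° <0 so +360° → 347.5692° ≈ 347.6°
Leg 6: φ1=0.8985688, φ2=0.2563871, Δφ=-0.6421817, Δλ=-0.3033470 rad; a=sin²(Δφ/2)+cosφ1·cosφ2·sin²(Δλ/2)=0.1133561221; c=2·atan2(√a, √(1-a))=0.686786162; dist=6371·c=4375.515 ≈ 4375.5 km; running total=67300.4 km
Leg 6 bearing: y=sinΔλ·cosφ2=-0.28895172, x=cosφ1·sinφ2-sinφ1·cosφ2·cosΔλ=-0.56438723; θ=atan2(y, x)=-152.8887° <0 so +360° → 207.1113° ≈ 207.1°

Leg 1: dist=16442.0 km, bearing=76.0°
Leg 2: dist=10475.3 km, bearing=3.3°
Leg 3: dist=9259.7 km, bearing=99.0°
Leg 4: dist=8413.7 km, bearing=128.7°
Leg 5: dist=18334.2 km, bearing=347.6°
Leg 6: dist=4375.5 km, bearing=207.1°
Total: 67300.4 km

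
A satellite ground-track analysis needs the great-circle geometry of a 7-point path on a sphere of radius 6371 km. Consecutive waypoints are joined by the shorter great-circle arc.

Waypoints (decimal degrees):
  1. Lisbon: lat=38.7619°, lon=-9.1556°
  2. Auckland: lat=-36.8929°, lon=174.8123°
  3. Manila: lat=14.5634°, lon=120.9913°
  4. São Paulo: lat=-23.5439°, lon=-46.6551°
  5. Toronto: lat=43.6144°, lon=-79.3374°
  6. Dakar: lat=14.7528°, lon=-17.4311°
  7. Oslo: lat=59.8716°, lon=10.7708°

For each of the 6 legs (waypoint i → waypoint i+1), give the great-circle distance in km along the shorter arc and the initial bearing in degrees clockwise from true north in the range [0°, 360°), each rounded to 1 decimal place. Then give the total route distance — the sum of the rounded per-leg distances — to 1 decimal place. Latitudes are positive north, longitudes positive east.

Leg 1: dist=19609.4 km, bearing=299.6°
Leg 2: dist=8026.3 km, bearing=304.9°
Leg 3: dist=18378.7 km, bearing=230.5°
Leg 4: dist=8178.9 km, bearing=335.9°
Leg 5: dist=6632.2 km, bearing=98.6°
Leg 6: dist=5516.1 km, bearing=18.1°
Total: 66341.6 km

Leg 1: φ1=0.6765228, φ2=-0.6439026, Δφ=-1.3204254, Δλ=3.2108456 rad; a=sin²(Δφ/2)+cosφ1·cosφ2·sin²(Δλ/2)=0.9989865929; c=2·atan2(√a, √(1-a))=3.077913784; dist=6371·c=19609.389 ≈ 19609.4 km; running total=19609.4 km
Leg 1 bearing: y=sinΔλ·cosφ2=-0.05534139, x=cosφ1·sinφ2-sinφ1·cosφ2·cosΔλ=0.03141419; θ=atan2(y, x)=-60.4189° <0 so +360° → 299.5811° ≈ 299.6°
Leg 2: φ1=-0.6439026, φ2=0.2541793, Δφ=0.8980819, Δλ=-0.9393537 rad; a=sin²(Δφ/2)+cosφ1·cosφ2·sin²(Δλ/2)=0.3470072672; c=2·atan2(√a, √(1-a))=1.259822956; dist=6371·c=8026.332 ≈ 8026.3 km; running total=27635.7 km
Leg 2 bearing: y=sinΔλ·cosφ2=-0.78124213, x=cosφ1·sinφ2-sinφ1·cosφ2·cosΔλ=0.54408972; θ=atan2(y, x)=-55.1450° <0 so +360° → 304.8550° ≈ 304.9°
Leg 3: φ1=0.2541793, φ2=-0.4109186, Δφ=-0.6650979, Δλ=-2.9259817 rad; a=sin²(Δφ/2)+cosφ1·cosφ2·sin²(Δλ/2)=0.9835984389; c=2·atan2(√a, √(1-a))=2.884750101; dist=6371·c=18378.743 ≈ 18378.7 km; running total=46014.4 km
Leg 3 bearing: y=sinΔλ·cosφ2=-0.19613437, x=cosφ1·sinφ2-sinφ1·cosφ2·cosΔλ=-0.16143577; θ=atan2(y, x)=-129.4574° <0 so +360° → 230.5426° ≈ 230.5°
Leg 4: φ1=-0.4109186, φ2=0.7612149, Δφ=1.1721335, Δλ=-0.5704137 rad; a=sin²(Δφ/2)+cosφ1·cosφ2·sin²(Δλ/2)=0.3584483434; c=2·atan2(√a, √(1-a))=1.283768069; dist=6371·c=8178.886 ≈ 8178.9 km; running total=54193.3 km
Leg 4 bearing: y=sinΔλ·cosφ2=-0.39094496, x=cosφ1·sinφ2-sinφ1·cosφ2·cosΔλ=0.87579367; θ=atan2(y, x)=-24.0555° <0 so +360° → 335.9445° ≈ 335.9°
Leg 5: φ1=0.7612149, φ2=0.2574849, Δφ=-0.5037299, Δλ=1.0804688 rad; a=sin²(Δφ/2)+cosφ1·cosφ2·sin²(Δλ/2)=0.2473202830; c=2·atan2(√a, √(1-a))=1.040997875; dist=6371·c=6632.197 ≈ 6632.2 km; running total=60825.5 km
Leg 5 bearing: y=sinΔλ·cosφ2=0.85309630, x=cosφ1·sinφ2-sinφ1·cosφ2·cosΔλ=-0.12976339; θ=atan2(y, x)=98.6489° ≈ 98.6°
Leg 6: φ1=0.2574849, φ2=1.0449565, Δφ=0.7874716, Δλ=0.4922160 rad; a=sin²(Δφ/2)+cosφ1·cosφ2·sin²(Δλ/2)=0.1759914440; c=2·atan2(√a, √(1-a))=0.865818277; dist=6371·c=5516.128 ≈ 5516.1 km; running total=66341.6 km
Leg 6 bearing: y=sinΔλ·cosφ2=0.23720657, x=cosφ1·sinφ2-sinφ1·cosφ2·cosΔλ=0.72374503; θ=atan2(y, x)=18.1465° ≈ 18.1°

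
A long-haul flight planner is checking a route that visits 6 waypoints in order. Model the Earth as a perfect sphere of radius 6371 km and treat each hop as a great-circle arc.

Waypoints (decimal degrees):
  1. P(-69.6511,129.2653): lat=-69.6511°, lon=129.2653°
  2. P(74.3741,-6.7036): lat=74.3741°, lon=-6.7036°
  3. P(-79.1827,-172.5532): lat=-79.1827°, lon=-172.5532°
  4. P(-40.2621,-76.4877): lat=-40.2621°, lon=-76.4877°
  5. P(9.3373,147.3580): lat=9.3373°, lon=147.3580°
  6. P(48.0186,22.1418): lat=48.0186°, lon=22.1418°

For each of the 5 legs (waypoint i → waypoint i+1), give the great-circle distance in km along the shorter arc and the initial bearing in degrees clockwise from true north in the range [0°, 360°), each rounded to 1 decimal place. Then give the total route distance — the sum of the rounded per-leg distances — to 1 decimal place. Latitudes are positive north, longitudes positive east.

Leg 1: dist=18458.0 km, bearing=309.3°
Leg 2: dist=19374.3 km, bearing=207.2°
Leg 3: dist=5749.7 km, bearing=104.8°
Leg 4: dist=14498.1 km, bearing=243.8°
Leg 5: dist=11683.3 km, bearing=325.5°
Total: 69763.4 km

Leg 1: φ1=-1.2156410, φ2=1.2980729, Δφ=2.5137139, Δλ=-2.3731050 rad; a=sin²(Δφ/2)+cosφ1·cosφ2·sin²(Δλ/2)=0.9851405967; c=2·atan2(√a, √(1-a))=2.897186493; dist=6371·c=18457.975 ≈ 18458.0 km; running total=18458.0 km
Leg 1 bearing: y=sinΔλ·cosφ2=-0.18721498, x=cosφ1·sinφ2-sinφ1·cosφ2·cosΔλ=0.15331327; θ=atan2(y, x)=-50.6854° <0 so +360° → 309.3146° ≈ 309.3°
Leg 2: φ1=1.2980729, φ2=-1.3819988, Δφ=-2.6800717, Δλ=-2.8946216 rad; a=sin²(Δφ/2)+cosφ1·cosφ2·sin²(Δλ/2)=0.9974732029; c=2·atan2(√a, √(1-a))=3.041015753; dist=6371·c=19374.311 ≈ 19374.3 km; running total=37832.3 km
Leg 2 bearing: y=sinΔλ·cosφ2=-0.04588125, x=cosφ1·sinφ2-sinφ1·cosφ2·cosΔλ=-0.08931159; θ=atan2(y, x)=-152.8095° <0 so +360° → 207.1905° ≈ 207.2°
Leg 3: φ1=-1.3819988, φ2=-0.7027062, Δφ=0.6792926, Δλ=1.6766593 rad; a=sin²(Δφ/2)+cosφ1·cosφ2·sin²(Δλ/2)=0.1901659624; c=2·atan2(√a, √(1-a))=0.902476602; dist=6371·c=5749.678 ≈ 5749.7 km; running total=43582.0 km
Leg 3 bearing: y=sinΔλ·cosφ2=0.75882400, x=cosφ1·sinφ2-sinφ1·cosφ2·cosΔλ=-0.20049343; θ=atan2(y, x)=104.8002° ≈ 104.8°
Leg 4: φ1=-0.7027062, φ2=0.1629666, Δφ=0.8656728, Δλ=3.9068445 rad; a=sin²(Δφ/2)+cosφ1·cosφ2·sin²(Δλ/2)=0.8239581207; c=2·atan2(√a, √(1-a))=2.275641943; dist=6371·c=14498.115 ≈ 14498.1 km; running total=58080.1 km
Leg 4 bearing: y=sinΔλ·cosφ2=-0.68354033, x=cosφ1·sinφ2-sinφ1·cosφ2·cosΔλ=-0.33612076; θ=atan2(y, x)=-116.1850° <0 so +360° → 243.8150° ≈ 243.8°
Leg 5: φ1=0.1629666, φ2=0.8380827, Δφ=0.6751160, Δλ=-2.1854350 rad; a=sin²(Δφ/2)+cosφ1·cosφ2·sin²(Δλ/2)=0.6300027667; c=2·atan2(√a, √(1-a))=1.833824260; dist=6371·c=11683.294 ≈ 11683.3 km; running total=69763.4 km
Leg 5 bearing: y=sinΔλ·cosφ2=-0.54647046, x=cosφ1·sinφ2-sinφ1·cosφ2·cosΔλ=0.79609494; θ=atan2(y, x)=-34.4672° <0 so +360° → 325.5328° ≈ 325.5°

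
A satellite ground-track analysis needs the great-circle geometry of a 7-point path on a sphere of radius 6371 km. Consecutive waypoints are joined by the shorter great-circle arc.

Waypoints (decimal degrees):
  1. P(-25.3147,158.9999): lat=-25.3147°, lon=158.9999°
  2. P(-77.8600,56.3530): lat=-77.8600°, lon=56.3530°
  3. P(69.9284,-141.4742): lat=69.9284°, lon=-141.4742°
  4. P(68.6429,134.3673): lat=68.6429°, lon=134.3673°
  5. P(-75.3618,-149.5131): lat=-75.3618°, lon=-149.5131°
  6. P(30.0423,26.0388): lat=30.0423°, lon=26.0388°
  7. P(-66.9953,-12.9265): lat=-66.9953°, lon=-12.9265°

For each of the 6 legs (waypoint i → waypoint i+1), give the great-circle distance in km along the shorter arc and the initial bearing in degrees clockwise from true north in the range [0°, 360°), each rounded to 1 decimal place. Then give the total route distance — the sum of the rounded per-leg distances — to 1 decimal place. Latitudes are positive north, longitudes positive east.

Leg 1: dist=7548.9 km, bearing=192.8°
Leg 2: dist=18985.4 km, bearing=139.2°
Leg 3: dist=3051.3 km, bearing=308.2°
Leg 4: dist=16848.7 km, bearing=149.0°
Leg 5: dist=14969.9 km, bearing=174.6°
Leg 6: dist=11276.0 km, bearing=194.5°
Total: 72680.2 km

Leg 1: φ1=-0.4418249, φ2=-1.3589134, Δφ=-0.9170885, Δλ=-1.7915264 rad; a=sin²(Δφ/2)+cosφ1·cosφ2·sin²(Δλ/2)=0.3117974190; c=2·atan2(√a, √(1-a))=1.184883311; dist=6371·c=7548.892 ≈ 7548.9 km; running total=7548.9 km
Leg 1 bearing: y=sinΔλ·cosφ2=-0.20519878, x=cosφ1·sinφ2-sinφ1·cosφ2·cosΔλ=-0.90344486; θ=atan2(y, x)=-167.2035° <0 so +360° → 192.7965° ≈ 192.8°
Leg 2: φ1=-1.3589134, φ2=1.2204808, Δφ=2.5793942, Δλ=-3.4527360 rad; a=sin²(Δφ/2)+cosφ1·cosφ2·sin²(Δλ/2)=0.9934840039; c=2·atan2(√a, √(1-a))=2.979973369; dist=6371·c=18985.410 ≈ 18985.4 km; running total=26534.3 km
Leg 2 bearing: y=sinΔλ·cosφ2=0.10506796, x=cosφ1·sinφ2-sinφ1·cosφ2·cosΔλ=-0.12188058; θ=atan2(y, x)=139.2368° ≈ 139.2°
Leg 3: φ1=1.2204808, φ2=1.1980446, Δφ=-0.0224362, Δλ=4.8143424 rad; a=sin²(Δφ/2)+cosφ1·cosφ2·sin²(Δλ/2)=0.0562577350; c=2·atan2(√a, √(1-a))=0.478938655; dist=6371·c=3051.318 ≈ 3051.3 km; running total=29585.6 km
Leg 3 bearing: y=sinΔλ·cosφ2=-0.36228846, x=cosφ1·sinφ2-sinφ1·cosφ2·cosΔλ=0.28481271; θ=atan2(y, x)=-51.8274° <0 so +360° → 308.1726° ≈ 308.2°
Leg 4: φ1=1.1980446, φ2=-1.3153115, Δφ=-2.5133562, Δλ=-4.9546477 rad; a=sin²(Δφ/2)+cosφ1·cosφ2·sin²(Δλ/2)=0.9395101028; c=2·atan2(√a, √(1-a))=2.644599614; dist=6371·c=16848.744 ≈ 16848.7 km; running total=46434.3 km
Leg 4 bearing: y=sinΔλ·cosφ2=0.24533487, x=cosφ1·sinφ2-sinφ1·cosφ2·cosΔλ=-0.40882059; θ=atan2(y, x)=149.0319° ≈ 149.0°
Leg 5: φ1=-1.3153115, φ2=0.5243370, Δφ=1.8396486, Δλ=3.0639587 rad; a=sin²(Δφ/2)+cosφ1·cosφ2·sin²(Δλ/2)=0.8512469157; c=2·atan2(√a, √(1-a))=2.349691890; dist=6371·c=14969.887 ≈ 14969.9 km; running total=61404.2 km
Leg 5 bearing: y=sinΔλ·cosφ2=0.06713685, x=cosφ1·sinφ2-sinφ1·cosφ2·cosΔλ=-0.70851610; θ=atan2(y, x)=174.5870° ≈ 174.6°
Leg 6: φ1=0.5243370, φ2=-1.1692886, Δφ=-1.6936256, Δλ=-0.6800728 rad; a=sin²(Δφ/2)+cosφ1·cosφ2·sin²(Δλ/2)=0.5988921090; c=2·atan2(√a, √(1-a))=1.769893294; dist=6371·c=11275.990 ≈ 11276.0 km; running total=72680.2 km
Leg 6 bearing: y=sinΔλ·cosφ2=-0.24575860, x=cosφ1·sinφ2-sinφ1·cosφ2·cosΔλ=-0.94893841; θ=atan2(y, x)=-165.4804° <0 so +360° → 194.5196° ≈ 194.5°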